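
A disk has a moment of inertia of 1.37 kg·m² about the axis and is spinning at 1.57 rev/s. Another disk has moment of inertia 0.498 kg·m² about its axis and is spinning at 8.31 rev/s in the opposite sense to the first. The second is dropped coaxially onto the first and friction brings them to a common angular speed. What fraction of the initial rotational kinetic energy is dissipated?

fraction ≈ 0.944

No external torque acts about the common axis, so total angular momentum is conserved.
Taking A's sense as positive: L = (1.370)(1.57) − (0.4980)(8.31) = -1.987 kg·m²·rev/s.
Combined I = 1.370 + 0.4980 = 1.868 kg·m².
ω_f = L / I = -1.987 / 1.868 = -1.064 rev/s.
KE_i = ½ΣIω² = 745.5 J; KE_f = ½(1.868)(6.685)² = 41.74 J.
Fraction dissipated = (KE_i − KE_f)/KE_i = 0.9440.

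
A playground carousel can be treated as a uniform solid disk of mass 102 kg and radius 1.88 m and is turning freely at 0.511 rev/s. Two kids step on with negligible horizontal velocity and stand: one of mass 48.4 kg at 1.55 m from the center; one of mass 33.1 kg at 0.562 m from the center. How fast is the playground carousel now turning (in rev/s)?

ω_f ≈ 0.300 rev/s

No external torque acts about the center; L_before = L_after.
I_p = ½(102)(1.88)² = 180.3 kg·m².
Added inertia Σmr² = (48.4)(1.55)² + (33.1)(0.562)² = 126.7 kg·m²; I_f = 180.3 + 126.7 = 307.0 kg·m².
ω_f = I_p ω_i / I_f = (180.3)(0.511) / 307.0 = 0.3000 rev/s.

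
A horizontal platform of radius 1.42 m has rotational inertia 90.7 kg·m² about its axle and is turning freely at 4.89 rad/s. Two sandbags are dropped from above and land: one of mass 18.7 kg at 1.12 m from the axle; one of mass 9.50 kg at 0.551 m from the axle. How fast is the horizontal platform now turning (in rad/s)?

No external torque acts about the axle; L_before = L_after.
Added inertia Σmr² = (18.7)(1.12)² + (9.50)(0.551)² = 26.34 kg·m²; I_f = 90.70 + 26.34 = 117.0 kg·m².
ω_f = I_p ω_i / I_f = (90.70)(4.89) / 117.0 = 3.789 rad/s.

ω_f ≈ 3.79 rad/s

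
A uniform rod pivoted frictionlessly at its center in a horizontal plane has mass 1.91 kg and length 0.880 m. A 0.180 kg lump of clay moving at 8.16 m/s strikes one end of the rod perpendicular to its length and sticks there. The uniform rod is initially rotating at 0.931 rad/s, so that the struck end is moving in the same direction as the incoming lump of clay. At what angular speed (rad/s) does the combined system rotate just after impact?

|ω_f| ≈ 4.81 rad/s

The axle reaction passes through the pivot and exerts no torque about it; angular momentum about the pivot is conserved through the impact.
I_p = (1/12)(1.91)(0.880)² = 0.1233 kg·m². Taking the sense of the lump of clay's angular momentum as positive, L_{lump} = m v R = (0.180)(8.16)(0.880/2) = 0.6463 kg·m²/s.
L_i = +I_p ω_p + m v R = +(0.1233)(0.931) + 0.6463 = 0.7610 kg·m²/s.
After sticking, I_f = I_p + m R² = 0.1233 + (0.180)(0.880/2)² = 0.1581 kg·m².
ω_f = L_i / I_f = 0.7610 / 0.1581 = 4.813 rad/s.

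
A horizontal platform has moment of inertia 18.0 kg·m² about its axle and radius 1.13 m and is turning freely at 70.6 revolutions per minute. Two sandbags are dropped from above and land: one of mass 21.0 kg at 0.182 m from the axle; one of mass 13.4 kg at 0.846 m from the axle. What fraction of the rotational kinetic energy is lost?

No external torque acts about the axle; L_before = L_after.
Added inertia Σmr² = (21.0)(0.182)² + (13.4)(0.846)² = 10.29 kg·m²; I_f = 18.00 + 10.29 = 28.29 kg·m².
ω_f = I_p ω_i / I_f = (18.00)(70.6) / 28.29 = 44.93 rpm.
KE_i = ½(18.00)(7.393 rad/s)² = 491.9 J; KE_f = ½(28.29)(4.705)² = 313.0 J.
Fraction lost = 0.3636.

fraction ≈ 0.364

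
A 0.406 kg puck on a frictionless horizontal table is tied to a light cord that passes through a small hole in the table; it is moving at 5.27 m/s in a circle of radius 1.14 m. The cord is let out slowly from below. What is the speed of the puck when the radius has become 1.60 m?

v₂ ≈ 3.75 m/s

Central (radial) force ⇒ zero torque about the center ⇒ m v r is constant.
v₂ = v₁ r₁ / r₂ = (5.27)(1.14) / (1.60) = 3.755 m/s.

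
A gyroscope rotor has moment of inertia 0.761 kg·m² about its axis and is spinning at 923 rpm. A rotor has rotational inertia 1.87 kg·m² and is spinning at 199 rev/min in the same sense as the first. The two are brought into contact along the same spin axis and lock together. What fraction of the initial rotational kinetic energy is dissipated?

The coupling torques are internal; angular momentum about the shared axis is conserved.
Taking A's sense as positive: L = (0.7610)(923) + (1.870)(199) = 1075 kg·m²·rpm.
Combined I = 0.7610 + 1.870 = 2.631 kg·m².
ω_f = L / I = 1075 / 2.631 = 408.4 rpm.
KE_i = ½ΣIω² = 3961 J; KE_f = ½(2.631)(42.77)² = 2406 J.
Fraction dissipated = (KE_i − KE_f)/KE_i = 0.3925.

fraction ≈ 0.392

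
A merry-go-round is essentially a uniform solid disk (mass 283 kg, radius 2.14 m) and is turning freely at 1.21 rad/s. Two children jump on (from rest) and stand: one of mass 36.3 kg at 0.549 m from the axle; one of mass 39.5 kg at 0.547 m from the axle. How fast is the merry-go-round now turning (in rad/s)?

ω_f ≈ 1.17 rad/s

No external torque acts about the axle; L_before = L_after.
I_p = ½(283)(2.14)² = 648.0 kg·m².
Added inertia Σmr² = (36.3)(0.549)² + (39.5)(0.547)² = 22.76 kg·m²; I_f = 648.0 + 22.76 = 670.8 kg·m².
ω_f = I_p ω_i / I_f = (648.0)(1.21) / 670.8 = 1.169 rad/s.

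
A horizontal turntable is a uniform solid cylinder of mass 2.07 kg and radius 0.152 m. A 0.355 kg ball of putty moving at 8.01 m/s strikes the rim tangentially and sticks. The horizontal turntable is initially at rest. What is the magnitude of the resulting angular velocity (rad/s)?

The axle reaction passes through the axle and exerts no torque about it; angular momentum about the axle is conserved through the impact.
I_p = ½(2.07)(0.152)² = 0.02391 kg·m². Taking the sense of the ball of putty's angular momentum as positive, L_{ball} = m v R = (0.355)(8.01)(0.152) = 0.4322 kg·m²/s.
L_i = 0 + 0.4322 = 0.4322 kg·m²/s.
After sticking, I_f = I_p + m R² = 0.02391 + (0.355)(0.152)² = 0.03211 kg·m².
ω_f = L_i / I_f = 0.4322 / 0.03211 = 13.46 rad/s.

|ω_f| ≈ 13.5 rad/s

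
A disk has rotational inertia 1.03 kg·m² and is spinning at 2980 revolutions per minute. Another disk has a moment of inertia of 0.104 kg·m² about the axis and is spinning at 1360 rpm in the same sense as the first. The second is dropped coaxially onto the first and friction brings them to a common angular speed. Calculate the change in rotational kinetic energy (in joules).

No external torque acts about the common axis, so total angular momentum is conserved.
Taking A's sense as positive: L = (1.030)(2980) + (0.1040)(1360) = 3211 kg·m²·rpm.
Combined I = 1.030 + 0.1040 = 1.134 kg·m².
ω_f = L / I = 3211 / 1.134 = 2831 rpm.
KE_i = ½ΣIω² = 51210 J; KE_f = ½(1.134)(296.5)² = 49850 J.

ΔKE ≈ -1360 J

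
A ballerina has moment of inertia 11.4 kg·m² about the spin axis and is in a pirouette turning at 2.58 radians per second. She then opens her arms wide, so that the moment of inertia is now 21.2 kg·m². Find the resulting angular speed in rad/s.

ω₂ ≈ 1.39 rad/s

No external torque acts about the spin axis, so angular momentum is conserved.
ω₂ = I₁ω₁ / I₂ = (11.40)(2.58 rad/s) / (21.20) = 1.387 rad/s.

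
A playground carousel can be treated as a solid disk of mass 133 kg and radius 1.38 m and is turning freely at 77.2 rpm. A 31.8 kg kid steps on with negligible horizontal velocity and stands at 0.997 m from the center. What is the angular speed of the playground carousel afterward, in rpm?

The added mass arrives with no angular momentum about the center, and any external torque about the center is negligible, so the system's angular momentum is conserved.
I_p = ½(133)(1.38)² = 126.6 kg·m².
Added inertia Σmr² = (31.8)(0.997)² = 31.61 kg·m²; I_f = 126.6 + 31.61 = 158.3 kg·m².
ω_f = I_p ω_i / I_f = (126.6)(77.2) / 158.3 = 61.78 rpm.

ω_f ≈ 61.8 rpm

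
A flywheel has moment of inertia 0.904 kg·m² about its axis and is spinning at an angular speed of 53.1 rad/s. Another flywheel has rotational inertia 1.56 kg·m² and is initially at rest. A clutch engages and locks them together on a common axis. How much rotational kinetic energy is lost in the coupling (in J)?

No external torque acts about the common axis, so total angular momentum is conserved.
Taking A's sense as positive: L = (0.9040)(53.1) = 48.00 kg·m²·rad/s.
Combined I = 0.9040 + 1.560 = 2.464 kg·m².
ω_f = L / I = 48.00 / 2.464 = 19.48 rad/s.
KE_i = ½ΣIω² = 1274 J; KE_f = ½(2.464)(19.48)² = 467.6 J.

ΔKE lost ≈ 807 J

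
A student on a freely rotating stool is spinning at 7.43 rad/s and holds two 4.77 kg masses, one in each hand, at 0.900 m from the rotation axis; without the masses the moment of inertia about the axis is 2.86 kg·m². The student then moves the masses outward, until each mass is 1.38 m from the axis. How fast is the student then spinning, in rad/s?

Angular momentum about the spin axis is conserved since the torque about it is zero.
I₁ = 2.86 + 2(4.77)(0.900)² = 10.59 kg·m²; I₂ = 2.86 + 2(4.77)(1.38)² = 21.03 kg·m².
ω₂ = I₁ω₁ / I₂ = (10.59)(7.43 rad/s) / (21.03) = 3.741 rad/s.

ω₂ ≈ 3.74 rad/s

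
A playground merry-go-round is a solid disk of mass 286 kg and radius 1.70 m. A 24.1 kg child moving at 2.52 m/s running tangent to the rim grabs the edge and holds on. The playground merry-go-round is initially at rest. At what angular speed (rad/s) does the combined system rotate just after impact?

The axle reaction passes through the axle and exerts no torque about it; angular momentum about the axle is conserved through the impact.
I_p = ½(286)(1.70)² = 413.3 kg·m². Taking the sense of the child's angular momentum as positive, L_{child} = m v R = (24.1)(2.52)(1.70) = 103.2 kg·m²/s.
L_i = 0 + 103.2 = 103.2 kg·m²/s.
After sticking, I_f = I_p + m R² = 413.3 + (24.1)(1.70)² = 482.9 kg·m².
ω_f = L_i / I_f = 103.2 / 482.9 = 0.2138 rad/s.

|ω_f| ≈ 0.214 rad/s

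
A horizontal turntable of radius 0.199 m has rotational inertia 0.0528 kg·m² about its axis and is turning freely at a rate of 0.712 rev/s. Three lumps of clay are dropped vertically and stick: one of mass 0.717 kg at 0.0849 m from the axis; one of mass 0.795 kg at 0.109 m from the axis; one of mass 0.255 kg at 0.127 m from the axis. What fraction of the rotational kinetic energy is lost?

No external torque acts about the axis; L_before = L_after.
Added inertia Σmr² = (0.717)(0.0849)² + (0.795)(0.109)² + (0.255)(0.127)² = 0.01873 kg·m²; I_f = 0.05280 + 0.01873 = 0.07153 kg·m².
ω_f = I_p ω_i / I_f = (0.05280)(0.712) / 0.07153 = 0.5256 rev/s.
KE_i = ½(0.05280)(4.474 rad/s)² = 0.5284 J; KE_f = ½(0.07153)(3.302)² = 0.3900 J.
Fraction lost = 0.2618.

fraction ≈ 0.262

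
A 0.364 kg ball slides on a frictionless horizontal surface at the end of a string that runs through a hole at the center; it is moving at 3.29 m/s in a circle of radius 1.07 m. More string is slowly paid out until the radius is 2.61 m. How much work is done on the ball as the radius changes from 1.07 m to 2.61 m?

Central (radial) force ⇒ zero torque about the center ⇒ m v r is constant.
v₂ = v₁ r₁ / r₂ = (3.29)(1.07) / (2.61) = 1.349 m/s.
W = ΔKE = ½m(v₂² − v₁²) = -1.639 J.

W ≈ -1.64 J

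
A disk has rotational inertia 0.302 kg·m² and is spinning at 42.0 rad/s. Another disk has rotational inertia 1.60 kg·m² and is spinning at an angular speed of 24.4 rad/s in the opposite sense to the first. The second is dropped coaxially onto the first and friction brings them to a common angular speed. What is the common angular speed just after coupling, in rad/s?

|ω_f| ≈ 13.9 rad/s

No external torque acts about the common axis, so total angular momentum is conserved.
Taking A's sense as positive: L = (0.3020)(42.0) − (1.600)(24.4) = -26.36 kg·m²·rad/s.
Combined I = 0.3020 + 1.600 = 1.902 kg·m².
ω_f = L / I = -26.36 / 1.902 = -13.86 rad/s.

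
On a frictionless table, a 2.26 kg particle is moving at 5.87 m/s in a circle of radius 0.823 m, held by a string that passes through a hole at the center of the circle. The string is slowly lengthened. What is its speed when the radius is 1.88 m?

v₂ ≈ 2.57 m/s

The only horizontal force on the mass is along the cord (radial), so it exerts no torque about the hole and angular momentum m v r is conserved.
v₂ = v₁ r₁ / r₂ = (5.87)(0.823) / (1.88) = 2.570 m/s.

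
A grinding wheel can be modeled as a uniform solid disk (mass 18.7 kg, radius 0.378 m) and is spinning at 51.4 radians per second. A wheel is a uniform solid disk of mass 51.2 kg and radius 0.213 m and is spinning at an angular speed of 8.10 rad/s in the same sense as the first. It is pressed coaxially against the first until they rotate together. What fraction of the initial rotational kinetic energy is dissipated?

The coupling torques are internal; angular momentum about the shared axis is conserved.
Moments of inertia: I_A = ½(18.7)(0.378)² = 1.336 kg·m²; I_B = ½(51.2)(0.213)² = 1.161 kg·m².
Taking A's sense as positive: L = (1.336)(51.4) + (1.161)(8.10) = 78.08 kg·m²·rad/s.
Combined I = 1.336 + 1.161 = 2.497 kg·m².
ω_f = L / I = 78.08 / 2.497 = 31.26 rad/s.
KE_i = ½ΣIω² = 1803 J; KE_f = ½(2.497)(31.26)² = 1220 J.
Fraction dissipated = (KE_i − KE_f)/KE_i = 0.3231.

fraction ≈ 0.323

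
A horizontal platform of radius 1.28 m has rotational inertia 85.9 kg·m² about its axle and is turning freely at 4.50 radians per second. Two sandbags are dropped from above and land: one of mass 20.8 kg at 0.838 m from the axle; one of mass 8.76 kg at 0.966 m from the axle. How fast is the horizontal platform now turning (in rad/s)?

The added mass arrives with no angular momentum about the axle, and any external torque about the axle is negligible, so the system's angular momentum is conserved.
Added inertia Σmr² = (20.8)(0.838)² + (8.76)(0.966)² = 22.78 kg·m²; I_f = 85.90 + 22.78 = 108.7 kg·m².
ω_f = I_p ω_i / I_f = (85.90)(4.50) / 108.7 = 3.557 rad/s.

ω_f ≈ 3.56 rad/s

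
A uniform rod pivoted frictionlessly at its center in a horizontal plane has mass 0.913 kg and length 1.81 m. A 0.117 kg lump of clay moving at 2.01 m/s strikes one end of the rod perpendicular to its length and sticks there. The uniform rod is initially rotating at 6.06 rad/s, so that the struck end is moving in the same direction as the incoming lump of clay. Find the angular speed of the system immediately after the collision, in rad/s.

The axle reaction passes through the pivot and exerts no torque about it; angular momentum about the pivot is conserved through the impact.
I_p = (1/12)(0.913)(1.81)² = 0.2493 kg·m². Taking the sense of the lump of clay's angular momentum as positive, L_{lump} = m v R = (0.117)(2.01)(1.81/2) = 0.2128 kg·m²/s.
L_i = +I_p ω_p + m v R = +(0.2493)(6.06) + 0.2128 = 1.723 kg·m²/s.
After sticking, I_f = I_p + m R² = 0.2493 + (0.117)(1.81/2)² = 0.3451 kg·m².
ω_f = L_i / I_f = 1.723 / 0.3451 = 4.994 rad/s.

|ω_f| ≈ 4.99 rad/s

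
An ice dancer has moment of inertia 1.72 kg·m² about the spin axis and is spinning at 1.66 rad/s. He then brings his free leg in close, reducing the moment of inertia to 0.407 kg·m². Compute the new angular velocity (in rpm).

With no external torque about the axis, L is conserved: I₁ω₁ = I₂ω₂.
ω₂ = I₁ω₁ / I₂ = (1.720)(1.66 rad/s) / (0.4070) = 7.015 rad/s = 66.99 rpm.

ω₂ ≈ 67.0 rpm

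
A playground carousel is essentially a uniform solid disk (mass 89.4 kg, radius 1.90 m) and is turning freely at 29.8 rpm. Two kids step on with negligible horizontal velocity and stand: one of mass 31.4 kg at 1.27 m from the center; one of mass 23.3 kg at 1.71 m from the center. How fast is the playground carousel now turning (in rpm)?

No external torque acts about the center; L_before = L_after.
I_p = ½(89.4)(1.90)² = 161.4 kg·m².
Added inertia Σmr² = (31.4)(1.27)² + (23.3)(1.71)² = 118.8 kg·m²; I_f = 161.4 + 118.8 = 280.1 kg·m².
ω_f = I_p ω_i / I_f = (161.4)(29.8) / 280.1 = 17.17 rpm.

ω_f ≈ 17.2 rpm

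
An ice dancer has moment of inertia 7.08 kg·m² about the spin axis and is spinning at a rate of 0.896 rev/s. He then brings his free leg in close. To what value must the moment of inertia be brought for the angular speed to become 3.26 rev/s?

I₂ ≈ 1.95 kg·m²

Angular momentum about the spin axis is conserved since the torque about it is zero.
I₂ = I₁ω₁ / ω₂ = (7.08)(0.896) / (3.26) = 1.946 kg·m².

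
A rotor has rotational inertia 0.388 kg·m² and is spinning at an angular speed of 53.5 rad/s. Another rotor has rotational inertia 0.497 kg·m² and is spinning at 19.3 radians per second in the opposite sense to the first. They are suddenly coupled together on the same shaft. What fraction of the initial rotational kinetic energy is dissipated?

fraction ≈ 0.891

The coupling torques are internal; angular momentum about the shared axis is conserved.
Taking A's sense as positive: L = (0.3880)(53.5) − (0.4970)(19.3) = 11.17 kg·m²·rad/s.
Combined I = 0.3880 + 0.4970 = 0.8850 kg·m².
ω_f = L / I = 11.17 / 0.8850 = 12.62 rad/s.
KE_i = ½ΣIω² = 647.8 J; KE_f = ½(0.8850)(12.62)² = 70.44 J.
Fraction dissipated = (KE_i − KE_f)/KE_i = 0.8913.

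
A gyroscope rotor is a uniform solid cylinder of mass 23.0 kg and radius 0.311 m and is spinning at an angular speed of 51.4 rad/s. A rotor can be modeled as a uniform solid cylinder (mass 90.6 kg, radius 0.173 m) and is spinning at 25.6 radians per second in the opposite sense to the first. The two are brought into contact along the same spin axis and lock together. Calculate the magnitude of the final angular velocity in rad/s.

The coupling torques are internal; angular momentum about the shared axis is conserved.
Moments of inertia: I_A = ½(23.0)(0.311)² = 1.112 kg·m²; I_B = ½(90.6)(0.173)² = 1.356 kg·m².
Taking A's sense as positive: L = (1.112)(51.4) − (1.356)(25.6) = 22.46 kg·m²·rad/s.
Combined I = 1.112 + 1.356 = 2.468 kg·m².
ω_f = L / I = 22.46 / 2.468 = 9.102 rad/s.

|ω_f| ≈ 9.10 rad/s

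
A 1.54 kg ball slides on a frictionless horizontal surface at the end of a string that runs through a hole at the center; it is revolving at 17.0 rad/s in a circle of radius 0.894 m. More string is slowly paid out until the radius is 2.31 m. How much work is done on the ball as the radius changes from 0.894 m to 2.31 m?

The constraining force is radial, so m r² ω about the center is conserved.
ω₂ = ω₁ (r₁/r₂)² = (17.0)(0.894/2.31)² = 2.546 rad/s.
W = ΔKE = ½m(v₂² − v₁²) = -151.2 J.

W ≈ -151 J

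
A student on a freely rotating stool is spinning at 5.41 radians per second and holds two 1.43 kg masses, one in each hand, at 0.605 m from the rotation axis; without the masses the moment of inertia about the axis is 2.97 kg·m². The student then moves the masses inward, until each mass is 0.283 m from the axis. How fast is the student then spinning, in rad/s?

ω₂ ≈ 6.79 rad/s

Angular momentum about the spin axis is conserved since the torque about it is zero.
I₁ = 2.97 + 2(1.43)(0.605)² = 4.017 kg·m²; I₂ = 2.97 + 2(1.43)(0.283)² = 3.199 kg·m².
ω₂ = I₁ω₁ / I₂ = (4.017)(5.41 rad/s) / (3.199) = 6.793 rad/s.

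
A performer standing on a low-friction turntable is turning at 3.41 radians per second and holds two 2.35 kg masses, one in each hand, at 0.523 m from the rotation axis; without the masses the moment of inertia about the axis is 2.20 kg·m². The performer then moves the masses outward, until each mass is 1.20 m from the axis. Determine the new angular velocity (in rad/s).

ω₂ ≈ 1.33 rad/s

No external torque acts about the spin axis, so angular momentum is conserved.
I₁ = 2.20 + 2(2.35)(0.523)² = 3.486 kg·m²; I₂ = 2.20 + 2(2.35)(1.20)² = 8.968 kg·m².
ω₂ = I₁ω₁ / I₂ = (3.486)(3.41 rad/s) / (8.968) = 1.325 rad/s.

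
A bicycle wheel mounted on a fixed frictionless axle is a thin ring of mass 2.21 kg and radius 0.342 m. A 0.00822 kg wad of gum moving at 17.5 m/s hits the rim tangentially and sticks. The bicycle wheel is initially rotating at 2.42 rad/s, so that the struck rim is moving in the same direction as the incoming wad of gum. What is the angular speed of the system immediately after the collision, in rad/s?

|ω_f| ≈ 2.60 rad/s

About the axle the impulsive forces during the collision are internal, so angular momentum about that axis is conserved.
I_p = (2.21)(0.342)² = 0.2585 kg·m². Taking the sense of the wad of gum's angular momentum as positive, L_{wad} = m v R = (0.00822)(17.5)(0.342) = 0.04920 kg·m²/s.
L_i = +I_p ω_p + m v R = +(0.2585)(2.42) + 0.04920 = 0.6747 kg·m²/s.
After sticking, I_f = I_p + m R² = 0.2585 + (0.00822)(0.342)² = 0.2595 kg·m².
ω_f = L_i / I_f = 0.6747 / 0.2595 = 2.601 rad/s.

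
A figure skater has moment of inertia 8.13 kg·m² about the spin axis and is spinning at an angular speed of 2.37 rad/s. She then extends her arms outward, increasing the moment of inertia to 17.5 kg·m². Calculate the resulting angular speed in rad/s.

Angular momentum about the spin axis is conserved since the torque about it is zero.
ω₂ = I₁ω₁ / I₂ = (8.130)(2.37 rad/s) / (17.50) = 1.101 rad/s.

ω₂ ≈ 1.10 rad/s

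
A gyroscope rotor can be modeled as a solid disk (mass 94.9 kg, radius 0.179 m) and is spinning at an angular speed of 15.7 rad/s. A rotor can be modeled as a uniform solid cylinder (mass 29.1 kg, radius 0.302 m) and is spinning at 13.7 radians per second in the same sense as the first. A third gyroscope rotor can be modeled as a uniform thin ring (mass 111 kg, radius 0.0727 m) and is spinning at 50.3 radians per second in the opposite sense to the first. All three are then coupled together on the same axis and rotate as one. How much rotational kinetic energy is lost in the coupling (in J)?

ΔKE lost ≈ 1030 J

No external torque acts about the common axis, so total angular momentum is conserved.
Moments of inertia: I_A = ½(94.9)(0.179)² = 1.520 kg·m²; I_B = ½(29.1)(0.302)² = 1.327 kg·m²; I_C = (111)(0.0727)² = 0.5867 kg·m².
Taking A's sense as positive: L = (1.520)(15.7) + (1.327)(13.7) − (0.5867)(50.3) = 12.54 kg·m²·rad/s.
Combined I = 1.520 + 1.327 + 0.5867 = 3.434 kg·m².
ω_f = L / I = 12.54 / 3.434 = 3.652 rad/s.
KE_i = ½ΣIω² = 1054 J; KE_f = ½(3.434)(3.652)² = 22.90 J.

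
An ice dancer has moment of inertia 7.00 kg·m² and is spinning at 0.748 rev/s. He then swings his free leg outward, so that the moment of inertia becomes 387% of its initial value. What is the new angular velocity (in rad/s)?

ω₂ ≈ 1.21 rad/s

Angular momentum about the spin axis is conserved since the torque about it is zero.
I₂ = 3.87 × 7.00 = 27.09 kg·m².
ω₂ = I₁ω₁ / I₂ = (7.000)(0.748 rev/s) / (27.09) = 0.1933 rev/s = 1.214 rad/s.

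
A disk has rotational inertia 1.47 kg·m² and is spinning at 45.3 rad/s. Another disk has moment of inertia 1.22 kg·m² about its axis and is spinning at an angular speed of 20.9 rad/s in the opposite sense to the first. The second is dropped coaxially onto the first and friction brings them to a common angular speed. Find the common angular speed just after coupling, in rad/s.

No external torque acts about the common axis, so total angular momentum is conserved.
Taking A's sense as positive: L = (1.470)(45.3) − (1.220)(20.9) = 41.09 kg·m²·rad/s.
Combined I = 1.470 + 1.220 = 2.690 kg·m².
ω_f = L / I = 41.09 / 2.690 = 15.28 rad/s.

|ω_f| ≈ 15.3 rad/s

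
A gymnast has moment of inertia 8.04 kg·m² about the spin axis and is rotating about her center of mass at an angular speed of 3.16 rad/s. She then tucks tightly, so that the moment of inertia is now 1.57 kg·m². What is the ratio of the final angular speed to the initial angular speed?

ω₂/ω₁ ≈ 5.12

With no external torque about the axis, L is conserved: I₁ω₁ = I₂ω₂.
ω₂/ω₁ = I₁/I₂ = 8.040 / 1.570 = 5.121.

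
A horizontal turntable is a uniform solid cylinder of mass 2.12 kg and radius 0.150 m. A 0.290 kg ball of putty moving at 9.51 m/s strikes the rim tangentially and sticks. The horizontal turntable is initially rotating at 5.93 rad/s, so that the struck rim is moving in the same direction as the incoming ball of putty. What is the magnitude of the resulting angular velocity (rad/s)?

|ω_f| ≈ 18.3 rad/s

The axle reaction passes through the axle and exerts no torque about it; angular momentum about the axle is conserved through the impact.
I_p = ½(2.12)(0.150)² = 0.02385 kg·m². Taking the sense of the ball of putty's angular momentum as positive, L_{ball} = m v R = (0.290)(9.51)(0.150) = 0.4137 kg·m²/s.
L_i = +I_p ω_p + m v R = +(0.02385)(5.93) + 0.4137 = 0.5551 kg·m²/s.
After sticking, I_f = I_p + m R² = 0.02385 + (0.290)(0.150)² = 0.03037 kg·m².
ω_f = L_i / I_f = 0.5551 / 0.03037 = 18.28 rad/s.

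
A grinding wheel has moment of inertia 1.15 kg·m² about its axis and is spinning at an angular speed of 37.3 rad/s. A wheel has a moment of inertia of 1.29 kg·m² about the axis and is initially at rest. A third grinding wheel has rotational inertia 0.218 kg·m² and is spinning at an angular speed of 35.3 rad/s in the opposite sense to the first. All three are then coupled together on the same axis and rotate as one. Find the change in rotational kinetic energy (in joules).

No external torque acts about the common axis, so total angular momentum is conserved.
Taking A's sense as positive: L = (1.150)(37.3) − (0.2180)(35.3) = 35.20 kg·m²·rad/s.
Combined I = 1.150 + 1.290 + 0.2180 = 2.658 kg·m².
ω_f = L / I = 35.20 / 2.658 = 13.24 rad/s.
KE_i = ½ΣIω² = 935.8 J; KE_f = ½(2.658)(13.24)² = 233.1 J.

ΔKE ≈ -703 J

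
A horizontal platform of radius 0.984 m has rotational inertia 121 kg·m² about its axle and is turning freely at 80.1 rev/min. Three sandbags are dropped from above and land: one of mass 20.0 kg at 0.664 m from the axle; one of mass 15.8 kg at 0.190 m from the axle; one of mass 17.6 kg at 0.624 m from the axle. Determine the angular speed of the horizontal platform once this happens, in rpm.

ω_f ≈ 70.6 rpm

The added mass arrives with no angular momentum about the axle, and any external torque about the axle is negligible, so the system's angular momentum is conserved.
Added inertia Σmr² = (20.0)(0.664)² + (15.8)(0.190)² + (17.6)(0.624)² = 16.24 kg·m²; I_f = 121.0 + 16.24 = 137.2 kg·m².
ω_f = I_p ω_i / I_f = (121.0)(80.1) / 137.2 = 70.62 rpm.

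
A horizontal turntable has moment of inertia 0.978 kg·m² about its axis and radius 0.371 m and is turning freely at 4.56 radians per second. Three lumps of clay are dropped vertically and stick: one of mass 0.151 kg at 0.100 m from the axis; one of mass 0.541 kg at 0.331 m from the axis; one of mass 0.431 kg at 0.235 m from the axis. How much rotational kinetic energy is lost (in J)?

energy lost ≈ 0.809 J

The added mass arrives with no angular momentum about the axis, and any external torque about the axis is negligible, so the system's angular momentum is conserved.
Added inertia Σmr² = (0.151)(0.100)² + (0.541)(0.331)² + (0.431)(0.235)² = 0.08458 kg·m²; I_f = 0.9780 + 0.08458 = 1.063 kg·m².
ω_f = I_p ω_i / I_f = (0.9780)(4.56) / 1.063 = 4.197 rad/s.
KE_i = ½(0.9780)(4.560 rad/s)² = 10.17 J; KE_f = ½(1.063)(4.197)² = 9.359 J.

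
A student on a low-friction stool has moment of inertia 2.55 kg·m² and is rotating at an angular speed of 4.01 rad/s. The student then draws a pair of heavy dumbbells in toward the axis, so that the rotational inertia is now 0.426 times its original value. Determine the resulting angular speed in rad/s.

No external torque acts about the spin axis, so angular momentum is conserved.
I₂ = 0.426 × 2.55 = 1.086 kg·m².
ω₂ = I₁ω₁ / I₂ = (2.550)(4.01 rad/s) / (1.086) = 9.413 rad/s.

ω₂ ≈ 9.41 rad/s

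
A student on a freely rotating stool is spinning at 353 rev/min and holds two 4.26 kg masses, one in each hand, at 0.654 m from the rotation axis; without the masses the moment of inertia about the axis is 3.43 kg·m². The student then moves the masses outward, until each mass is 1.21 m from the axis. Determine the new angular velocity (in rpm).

With no external torque about the axis, L is conserved: I₁ω₁ = I₂ω₂.
I₁ = 3.43 + 2(4.26)(0.654)² = 7.074 kg·m²; I₂ = 3.43 + 2(4.26)(1.21)² = 15.90 kg·m².
ω₂ = I₁ω₁ / I₂ = (7.074)(353 rpm) / (15.90) = 157.0 rpm.

ω₂ ≈ 157 rpm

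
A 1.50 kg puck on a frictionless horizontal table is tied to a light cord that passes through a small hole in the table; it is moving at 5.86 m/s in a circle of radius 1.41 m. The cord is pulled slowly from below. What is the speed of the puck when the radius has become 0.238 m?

The only horizontal force on the mass is along the cord (radial), so it exerts no torque about the hole and angular momentum m v r is conserved.
v₂ = v₁ r₁ / r₂ = (5.86)(1.41) / (0.238) = 34.72 m/s.

v₂ ≈ 34.7 m/s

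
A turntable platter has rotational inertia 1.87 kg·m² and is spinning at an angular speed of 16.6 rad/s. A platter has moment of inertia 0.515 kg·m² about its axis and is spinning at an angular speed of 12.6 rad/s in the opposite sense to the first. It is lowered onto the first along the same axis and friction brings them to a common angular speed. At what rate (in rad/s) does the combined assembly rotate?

|ω_f| ≈ 10.3 rad/s

The coupling torques are internal; angular momentum about the shared axis is conserved.
Taking A's sense as positive: L = (1.870)(16.6) − (0.5150)(12.6) = 24.55 kg·m²·rad/s.
Combined I = 1.870 + 0.5150 = 2.385 kg·m².
ω_f = L / I = 24.55 / 2.385 = 10.29 rad/s.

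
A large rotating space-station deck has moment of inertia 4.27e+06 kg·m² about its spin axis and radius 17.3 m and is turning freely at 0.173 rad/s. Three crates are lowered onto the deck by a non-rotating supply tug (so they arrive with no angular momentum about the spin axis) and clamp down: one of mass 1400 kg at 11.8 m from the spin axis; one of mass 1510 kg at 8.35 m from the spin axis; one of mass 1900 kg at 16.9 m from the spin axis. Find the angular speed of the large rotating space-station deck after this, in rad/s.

ω_f ≈ 0.144 rad/s

No external torque acts about the spin axis; L_before = L_after.
Added inertia Σmr² = (1400)(11.8)² + (1510)(8.35)² + (1900)(16.9)² = 8.429e+05 kg·m²; I_f = 4.270e+06 + 8.429e+05 = 5.113e+06 kg·m².
ω_f = I_p ω_i / I_f = (4.270e+06)(0.173) / 5.113e+06 = 0.1445 rad/s.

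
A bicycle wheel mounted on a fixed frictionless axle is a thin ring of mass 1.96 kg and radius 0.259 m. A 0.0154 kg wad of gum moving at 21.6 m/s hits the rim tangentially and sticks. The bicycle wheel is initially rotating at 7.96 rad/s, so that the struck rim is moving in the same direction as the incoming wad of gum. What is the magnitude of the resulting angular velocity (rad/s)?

|ω_f| ≈ 8.55 rad/s

The axle reaction passes through the axle and exerts no torque about it; angular momentum about the axle is conserved through the impact.
I_p = (1.96)(0.259)² = 0.1315 kg·m². Taking the sense of the wad of gum's angular momentum as positive, L_{wad} = m v R = (0.0154)(21.6)(0.259) = 0.08615 kg·m²/s.
L_i = +I_p ω_p + m v R = +(0.1315)(7.96) + 0.08615 = 1.133 kg·m²/s.
After sticking, I_f = I_p + m R² = 0.1315 + (0.0154)(0.259)² = 0.1325 kg·m².
ω_f = L_i / I_f = 1.133 / 0.1325 = 8.548 rad/s.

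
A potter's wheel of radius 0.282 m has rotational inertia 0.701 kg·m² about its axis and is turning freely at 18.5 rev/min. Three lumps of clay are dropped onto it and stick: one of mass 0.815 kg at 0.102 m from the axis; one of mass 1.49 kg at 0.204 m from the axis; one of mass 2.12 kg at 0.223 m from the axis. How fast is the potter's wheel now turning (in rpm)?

The added mass arrives with no angular momentum about the axis, and any external torque about the axis is negligible, so the system's angular momentum is conserved.
Added inertia Σmr² = (0.815)(0.102)² + (1.49)(0.204)² + (2.12)(0.223)² = 0.1759 kg·m²; I_f = 0.7010 + 0.1759 = 0.8769 kg·m².
ω_f = I_p ω_i / I_f = (0.7010)(18.5) / 0.8769 = 14.79 rpm.

ω_f ≈ 14.8 rpm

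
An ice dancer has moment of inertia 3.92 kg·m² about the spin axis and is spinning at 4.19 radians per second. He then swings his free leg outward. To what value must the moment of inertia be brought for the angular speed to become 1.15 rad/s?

No external torque acts about the spin axis, so angular momentum is conserved.
I₂ = I₁ω₁ / ω₂ = (3.92)(4.19) / (1.15) = 14.28 kg·m².

I₂ ≈ 14.3 kg·m²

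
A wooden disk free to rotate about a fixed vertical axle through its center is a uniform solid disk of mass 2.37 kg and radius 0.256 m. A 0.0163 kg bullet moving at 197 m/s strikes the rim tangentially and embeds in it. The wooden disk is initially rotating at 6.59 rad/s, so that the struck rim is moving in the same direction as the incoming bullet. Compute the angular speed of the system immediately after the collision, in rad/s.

About the axle the impulsive forces during the collision are internal, so angular momentum about that axis is conserved.
I_p = ½(2.37)(0.256)² = 0.07766 kg·m². Taking the sense of the bullet's angular momentum as positive, L_{bullet} = m v R = (0.0163)(197)(0.256) = 0.8220 kg·m²/s.
L_i = +I_p ω_p + m v R = +(0.07766)(6.59) + 0.8220 = 1.334 kg·m²/s.
After sticking, I_f = I_p + m R² = 0.07766 + (0.0163)(0.256)² = 0.07873 kg·m².
ω_f = L_i / I_f = 1.334 / 0.07873 = 16.94 rad/s.

|ω_f| ≈ 16.9 rad/s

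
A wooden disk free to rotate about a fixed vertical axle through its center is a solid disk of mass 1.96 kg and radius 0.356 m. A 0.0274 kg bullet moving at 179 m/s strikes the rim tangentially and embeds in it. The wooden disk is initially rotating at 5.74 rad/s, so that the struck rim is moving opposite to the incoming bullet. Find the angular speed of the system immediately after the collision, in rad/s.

About the axle the impulsive forces during the collision are internal, so angular momentum about that axis is conserved.
I_p = ½(1.96)(0.356)² = 0.1242 kg·m². Taking the sense of the bullet's angular momentum as positive, L_{bullet} = m v R = (0.0274)(179)(0.356) = 1.746 kg·m²/s.
L_i = −I_p ω_p + m v R = −(0.1242)(5.74) + 1.746 = 1.033 kg·m²/s.
After sticking, I_f = I_p + m R² = 0.1242 + (0.0274)(0.356)² = 0.1277 kg·m².
ω_f = L_i / I_f = 1.033 / 0.1277 = 8.092 rad/s.

|ω_f| ≈ 8.09 rad/s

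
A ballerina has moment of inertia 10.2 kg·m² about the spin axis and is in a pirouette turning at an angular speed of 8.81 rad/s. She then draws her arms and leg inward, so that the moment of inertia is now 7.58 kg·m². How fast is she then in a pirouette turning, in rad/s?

ω₂ ≈ 11.9 rad/s

With no external torque about the axis, L is conserved: I₁ω₁ = I₂ω₂.
ω₂ = I₁ω₁ / I₂ = (10.20)(8.81 rad/s) / (7.580) = 11.86 rad/s.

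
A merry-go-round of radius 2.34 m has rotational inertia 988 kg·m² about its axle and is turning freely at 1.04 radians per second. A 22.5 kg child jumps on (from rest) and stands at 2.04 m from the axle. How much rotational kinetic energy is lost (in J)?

energy lost ≈ 46.3 J

The added mass arrives with no angular momentum about the axle, and any external torque about the axle is negligible, so the system's angular momentum is conserved.
Added inertia Σmr² = (22.5)(2.04)² = 93.64 kg·m²; I_f = 988.0 + 93.64 = 1082 kg·m².
ω_f = I_p ω_i / I_f = (988.0)(1.04) / 1082 = 0.9500 rad/s.
KE_i = ½(988.0)(1.040 rad/s)² = 534.3 J; KE_f = ½(1082)(0.9500)² = 488.1 J.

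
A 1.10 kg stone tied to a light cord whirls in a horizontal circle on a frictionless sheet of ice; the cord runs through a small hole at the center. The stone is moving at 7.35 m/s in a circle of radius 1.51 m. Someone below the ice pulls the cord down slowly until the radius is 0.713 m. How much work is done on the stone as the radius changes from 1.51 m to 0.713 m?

W ≈ 104 J

Central (radial) force ⇒ zero torque about the center ⇒ m v r is constant.
v₂ = v₁ r₁ / r₂ = (7.35)(1.51) / (0.713) = 15.57 m/s.
W = ΔKE = ½m(v₂² − v₁²) = 103.6 J.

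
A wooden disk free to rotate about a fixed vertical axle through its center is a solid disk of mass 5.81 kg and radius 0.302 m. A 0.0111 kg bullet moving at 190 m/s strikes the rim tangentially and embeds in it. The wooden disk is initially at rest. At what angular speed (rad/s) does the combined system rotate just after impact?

The axle reaction passes through the axle and exerts no torque about it; angular momentum about the axle is conserved through the impact.
I_p = ½(5.81)(0.302)² = 0.2649 kg·m². Taking the sense of the bullet's angular momentum as positive, L_{bullet} = m v R = (0.0111)(190)(0.302) = 0.6369 kg·m²/s.
L_i = 0 + 0.6369 = 0.6369 kg·m²/s.
After sticking, I_f = I_p + m R² = 0.2649 + (0.0111)(0.302)² = 0.2660 kg·m².
ω_f = L_i / I_f = 0.6369 / 0.2660 = 2.395 rad/s.

|ω_f| ≈ 2.39 rad/s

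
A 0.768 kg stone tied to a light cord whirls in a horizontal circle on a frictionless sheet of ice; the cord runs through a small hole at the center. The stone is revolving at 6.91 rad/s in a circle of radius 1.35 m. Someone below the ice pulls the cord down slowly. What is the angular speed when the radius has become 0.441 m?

No torque about the axis ⇒ m r₁² ω₁ = m r₂² ω₂.
ω₂ = ω₁ (r₁/r₂)² = (6.91)(1.35/0.441)² = 64.75 rad/s.

ω₂ ≈ 64.8 rad/s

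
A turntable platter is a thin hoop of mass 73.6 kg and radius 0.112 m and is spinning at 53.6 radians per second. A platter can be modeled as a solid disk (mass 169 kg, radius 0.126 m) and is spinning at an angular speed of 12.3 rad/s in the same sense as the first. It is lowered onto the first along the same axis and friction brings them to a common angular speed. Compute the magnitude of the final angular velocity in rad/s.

|ω_f| ≈ 29.1 rad/s

No external torque acts about the common axis, so total angular momentum is conserved.
Moments of inertia: I_A = (73.6)(0.112)² = 0.9232 kg·m²; I_B = ½(169)(0.126)² = 1.342 kg·m².
Taking A's sense as positive: L = (0.9232)(53.6) + (1.342)(12.3) = 65.99 kg·m²·rad/s.
Combined I = 0.9232 + 1.342 = 2.265 kg·m².
ω_f = L / I = 65.99 / 2.265 = 29.14 rad/s.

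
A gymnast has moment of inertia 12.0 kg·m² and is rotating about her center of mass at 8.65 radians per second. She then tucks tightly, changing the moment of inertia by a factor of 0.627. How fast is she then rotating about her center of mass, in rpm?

With no external torque about the axis, L is conserved: I₁ω₁ = I₂ω₂.
I₂ = 0.627 × 12.0 = 7.524 kg·m².
ω₂ = I₁ω₁ / I₂ = (12.00)(8.65 rad/s) / (7.524) = 13.80 rad/s = 131.7 rpm.

ω₂ ≈ 132 rpm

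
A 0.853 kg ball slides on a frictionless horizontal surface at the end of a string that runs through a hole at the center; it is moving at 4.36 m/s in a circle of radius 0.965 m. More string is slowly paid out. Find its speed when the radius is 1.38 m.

The only horizontal force on the mass is along the cord (radial), so it exerts no torque about the hole and angular momentum m v r is conserved.
v₂ = v₁ r₁ / r₂ = (4.36)(0.965) / (1.38) = 3.049 m/s.

v₂ ≈ 3.05 m/s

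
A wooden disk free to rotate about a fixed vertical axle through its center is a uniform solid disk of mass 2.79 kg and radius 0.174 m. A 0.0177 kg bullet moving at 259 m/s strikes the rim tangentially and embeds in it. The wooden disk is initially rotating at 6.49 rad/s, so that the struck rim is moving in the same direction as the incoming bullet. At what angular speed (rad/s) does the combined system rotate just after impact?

|ω_f| ≈ 25.1 rad/s

The axle reaction passes through the axle and exerts no torque about it; angular momentum about the axle is conserved through the impact.
I_p = ½(2.79)(0.174)² = 0.04224 kg·m². Taking the sense of the bullet's angular momentum as positive, L_{bullet} = m v R = (0.0177)(259)(0.174) = 0.7977 kg·m²/s.
L_i = +I_p ω_p + m v R = +(0.04224)(6.49) + 0.7977 = 1.072 kg·m²/s.
After sticking, I_f = I_p + m R² = 0.04224 + (0.0177)(0.174)² = 0.04277 kg·m².
ω_f = L_i / I_f = 1.072 / 0.04277 = 25.06 rad/s.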